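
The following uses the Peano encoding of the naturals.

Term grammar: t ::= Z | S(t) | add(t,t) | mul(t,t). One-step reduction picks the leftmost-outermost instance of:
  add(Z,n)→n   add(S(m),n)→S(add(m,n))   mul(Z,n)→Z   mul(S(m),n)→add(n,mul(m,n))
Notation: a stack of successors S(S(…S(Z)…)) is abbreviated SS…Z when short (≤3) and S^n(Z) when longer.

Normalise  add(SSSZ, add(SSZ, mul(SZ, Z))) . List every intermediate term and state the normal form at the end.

Answer: normal form = S^5(Z)  (in 10 steps)

Working:
  start: add(SSSZ, add(SSZ, mul(SZ, Z)))
  [1] S(add(SSZ, add(SSZ, mul(SZ, Z))))
  [2] S(S(add(SZ, add(SSZ, mul(SZ, Z)))))
  [3] S(S(S(add(Z, add(SSZ, mul(SZ, Z))))))
  [4] S(S(S(add(SSZ, mul(SZ, Z)))))
  [5] S(S(S(S(add(SZ, mul(SZ, Z))))))
  [6] S(S(S(S(S(add(Z, mul(SZ, Z)))))))
  [7] S(S(S(S(S(mul(SZ, Z))))))
  [8] S(S(S(S(S(add(Z, mul(Z, Z)))))))
  [9] S(S(S(S(S(mul(Z, Z))))))
  [10] S^5(Z)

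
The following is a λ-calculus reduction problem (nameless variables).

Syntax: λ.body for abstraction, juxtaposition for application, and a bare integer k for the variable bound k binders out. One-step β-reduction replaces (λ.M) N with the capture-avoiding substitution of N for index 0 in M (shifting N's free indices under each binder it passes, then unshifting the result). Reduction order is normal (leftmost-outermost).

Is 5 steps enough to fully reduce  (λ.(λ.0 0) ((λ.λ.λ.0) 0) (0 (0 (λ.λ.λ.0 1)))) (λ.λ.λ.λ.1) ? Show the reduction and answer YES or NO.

Answer: NO — after 5 steps the term is (λ.λ.λ.λ.1) ((λ.λ.λ.λ.1) (λ.λ.λ.0 1)), not yet normal

Derivation:
  start: (λ.(λ.0 0) ((λ.λ.λ.0) 0) (0 (0 (λ.λ.λ.0 1)))) (λ.λ.λ.λ.1)
  [1] (λ.0 0) ((λ.λ.λ.0) (λ.λ.λ.λ.1)) ((λ.λ.λ.λ.1) ((λ.λ.λ.λ.1) (λ.λ.λ.0 1)))
  [2] (λ.λ.λ.0) (λ.λ.λ.λ.1) ((λ.λ.λ.0) (λ.λ.λ.λ.1)) ((λ.λ.λ.λ.1) ((λ.λ.λ.λ.1) (λ.λ.λ.0 1)))
  [3] (λ.λ.0) ((λ.λ.λ.0) (λ.λ.λ.λ.1)) ((λ.λ.λ.λ.1) ((λ.λ.λ.λ.1) (λ.λ.λ.0 1)))
  [4] (λ.0) ((λ.λ.λ.λ.1) ((λ.λ.λ.λ.1) (λ.λ.λ.0 1)))
  [5] (λ.λ.λ.λ.1) ((λ.λ.λ.λ.1) (λ.λ.λ.0 1))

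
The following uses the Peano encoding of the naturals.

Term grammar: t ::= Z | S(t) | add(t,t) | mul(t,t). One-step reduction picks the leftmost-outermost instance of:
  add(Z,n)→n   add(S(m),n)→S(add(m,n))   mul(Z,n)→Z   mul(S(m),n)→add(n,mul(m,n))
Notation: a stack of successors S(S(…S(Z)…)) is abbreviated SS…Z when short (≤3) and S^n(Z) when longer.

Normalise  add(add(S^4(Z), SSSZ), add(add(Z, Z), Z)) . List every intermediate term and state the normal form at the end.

Answer: normal form = S^7(Z)  (in 15 steps)

Working:
  start: add(add(S^4(Z), SSSZ), add(add(Z, Z), Z))
  [1] add(S(add(SSSZ, SSSZ)), add(add(Z, Z), Z))
  [2] S(add(add(SSSZ, SSSZ), add(add(Z, Z), Z)))
  [3] S(add(S(add(SSZ, SSSZ)), add(add(Z, Z), Z)))
  [4] S(S(add(add(SSZ, SSSZ), add(add(Z, Z), Z))))
  [5] S(S(add(S(add(SZ, SSSZ)), add(add(Z, Z), Z))))
  [6] S(S(S(add(add(SZ, SSSZ), add(add(Z, Z), Z)))))
  [7] S(S(S(add(S(add(Z, SSSZ)), add(add(Z, Z), Z)))))
  [8] S(S(S(S(add(add(Z, SSSZ), add(add(Z, Z), Z))))))
  [9] S(S(S(S(add(SSSZ, add(add(Z, Z), Z))))))
  [10] S(S(S(S(S(add(SSZ, add(add(Z, Z), Z)))))))
  [11] S(S(S(S(S(S(add(SZ, add(add(Z, Z), Z))))))))
  [12] S(S(S(S(S(S(S(add(Z, add(add(Z, Z), Z)))))))))
  [13] S(S(S(S(S(S(S(add(add(Z, Z), Z))))))))
  [14] S(S(S(S(S(S(S(add(Z, Z))))))))
  [15] S^7(Z)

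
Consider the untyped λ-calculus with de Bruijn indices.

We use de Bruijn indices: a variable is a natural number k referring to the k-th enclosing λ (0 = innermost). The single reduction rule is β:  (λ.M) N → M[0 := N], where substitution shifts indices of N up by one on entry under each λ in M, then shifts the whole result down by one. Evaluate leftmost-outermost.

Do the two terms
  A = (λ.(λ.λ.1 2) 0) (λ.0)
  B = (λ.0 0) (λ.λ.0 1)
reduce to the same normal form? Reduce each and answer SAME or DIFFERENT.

Answer: DIFFERENT — A ⇓ λ.λ.0, B ⇓ λ.0 (λ.λ.0 1)

Working:
Term A:
  start: (λ.(λ.λ.1 2) 0) (λ.0)
  →1  (λ.λ.1 (λ.0)) (λ.0)
  →2  λ.(λ.0) (λ.0)
  →3  λ.λ.0

Term B:
  start: (λ.0 0) (λ.λ.0 1)
  →1  (λ.λ.0 1) (λ.λ.0 1)
  →2  λ.0 (λ.λ.0 1)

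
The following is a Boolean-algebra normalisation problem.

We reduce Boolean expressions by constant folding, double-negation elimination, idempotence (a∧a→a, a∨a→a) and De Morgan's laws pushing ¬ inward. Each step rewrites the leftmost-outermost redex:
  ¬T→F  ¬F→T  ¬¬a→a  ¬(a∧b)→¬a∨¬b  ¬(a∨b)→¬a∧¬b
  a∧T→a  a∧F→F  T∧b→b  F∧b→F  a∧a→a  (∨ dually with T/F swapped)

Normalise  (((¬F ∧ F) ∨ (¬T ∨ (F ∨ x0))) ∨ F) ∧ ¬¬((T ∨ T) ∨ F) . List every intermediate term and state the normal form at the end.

  start: (((¬F ∧ F) ∨ (¬T ∨ (F ∨ x0))) ∨ F) ∧ ¬¬((T ∨ T) ∨ F)
  step 1: ((¬F ∧ F) ∨ (¬T ∨ (F ∨ x0))) ∧ ¬¬((T ∨ T) ∨ F)
  step 2: (F ∨ (¬T ∨ (F ∨ x0))) ∧ ¬¬((T ∨ T) ∨ F)
  step 3: (¬T ∨ (F ∨ x0)) ∧ ¬¬((T ∨ T) ∨ F)
  step 4: (F ∨ (F ∨ x0)) ∧ ¬¬((T ∨ T) ∨ F)
  step 5: (F ∨ x0) ∧ ¬¬((T ∨ T) ∨ F)
  step 6: x0 ∧ ¬¬((T ∨ T) ∨ F)
  step 7: x0 ∧ ((T ∨ T) ∨ F)
  step 8: x0 ∧ (T ∨ T)
  step 9: x0 ∧ T
  step 10: x0

Answer: normal form = x0  (in 10 steps)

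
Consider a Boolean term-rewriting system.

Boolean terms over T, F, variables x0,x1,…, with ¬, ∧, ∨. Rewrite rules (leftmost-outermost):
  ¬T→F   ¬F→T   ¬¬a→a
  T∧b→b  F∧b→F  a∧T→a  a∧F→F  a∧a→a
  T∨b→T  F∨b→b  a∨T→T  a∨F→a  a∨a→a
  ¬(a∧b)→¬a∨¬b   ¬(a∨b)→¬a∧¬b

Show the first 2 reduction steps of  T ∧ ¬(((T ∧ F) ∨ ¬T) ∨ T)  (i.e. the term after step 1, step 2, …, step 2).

  start: T ∧ ¬(((T ∧ F) ∨ ¬T) ∨ T)
  step 1: ¬(((T ∧ F) ∨ ¬T) ∨ T)
  step 2: ¬((T ∧ F) ∨ ¬T) ∧ ¬T

Answer: after 2 steps: ¬((T ∧ F) ∨ ¬T) ∧ ¬T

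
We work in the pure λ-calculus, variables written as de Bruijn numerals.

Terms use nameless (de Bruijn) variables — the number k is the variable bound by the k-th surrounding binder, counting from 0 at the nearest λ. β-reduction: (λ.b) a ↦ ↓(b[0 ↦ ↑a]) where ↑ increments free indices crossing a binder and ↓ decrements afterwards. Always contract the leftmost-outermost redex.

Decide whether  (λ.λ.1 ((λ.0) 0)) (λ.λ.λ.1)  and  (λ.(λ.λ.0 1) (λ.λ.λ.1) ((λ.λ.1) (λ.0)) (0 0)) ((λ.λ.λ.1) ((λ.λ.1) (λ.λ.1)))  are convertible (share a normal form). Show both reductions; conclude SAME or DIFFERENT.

Term A:
  start: (λ.λ.1 ((λ.0) 0)) (λ.λ.λ.1)
  →1  λ.(λ.λ.λ.1) ((λ.0) 0)
  →2  λ.λ.λ.1

Term B:
  start: (λ.(λ.λ.0 1) (λ.λ.λ.1) ((λ.λ.1) (λ.0)) (0 0)) ((λ.λ.λ.1) ((λ.λ.1) (λ.λ.1)))
  →1  (λ.λ.0 1) (λ.λ.λ.1) ((λ.λ.1) (λ.0)) ((λ.λ.λ.1) ((λ.λ.1) (λ.λ.1)) ((λ.λ.λ.1) ((λ.λ.1) (λ.λ.1))))
  →2  (λ.0 (λ.λ.λ.1)) ((λ.λ.1) (λ.0)) ((λ.λ.λ.1) ((λ.λ.1) (λ.λ.1)) ((λ.λ.λ.1) ((λ.λ.1) (λ.λ.1))))
  →3  (λ.λ.1) (λ.0) (λ.λ.λ.1) ((λ.λ.λ.1) ((λ.λ.1) (λ.λ.1)) ((λ.λ.λ.1) ((λ.λ.1) (λ.λ.1))))
  →4  (λ.λ.0) (λ.λ.λ.1) ((λ.λ.λ.1) ((λ.λ.1) (λ.λ.1)) ((λ.λ.λ.1) ((λ.λ.1) (λ.λ.1))))
  →5  (λ.0) ((λ.λ.λ.1) ((λ.λ.1) (λ.λ.1)) ((λ.λ.λ.1) ((λ.λ.1) (λ.λ.1))))
  →6  (λ.λ.λ.1) ((λ.λ.1) (λ.λ.1)) ((λ.λ.λ.1) ((λ.λ.1) (λ.λ.1)))
  →7  (λ.λ.1) ((λ.λ.λ.1) ((λ.λ.1) (λ.λ.1)))
  →8  λ.(λ.λ.λ.1) ((λ.λ.1) (λ.λ.1))
  →9  λ.λ.λ.1

Answer: SAME — A ⇓ λ.λ.λ.1, B ⇓ λ.λ.λ.1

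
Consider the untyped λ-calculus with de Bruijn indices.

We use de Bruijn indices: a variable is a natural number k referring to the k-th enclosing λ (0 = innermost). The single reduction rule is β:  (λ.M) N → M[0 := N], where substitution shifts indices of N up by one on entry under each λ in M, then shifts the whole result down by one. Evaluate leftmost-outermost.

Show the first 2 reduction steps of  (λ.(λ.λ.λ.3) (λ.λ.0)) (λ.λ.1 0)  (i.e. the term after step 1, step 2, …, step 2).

Answer: after 2 steps: λ.λ.λ.λ.1 0

Derivation:
  start: (λ.(λ.λ.λ.3) (λ.λ.0)) (λ.λ.1 0)
  [1] (λ.λ.λ.λ.λ.1 0) (λ.λ.0)
  [2] λ.λ.λ.λ.1 0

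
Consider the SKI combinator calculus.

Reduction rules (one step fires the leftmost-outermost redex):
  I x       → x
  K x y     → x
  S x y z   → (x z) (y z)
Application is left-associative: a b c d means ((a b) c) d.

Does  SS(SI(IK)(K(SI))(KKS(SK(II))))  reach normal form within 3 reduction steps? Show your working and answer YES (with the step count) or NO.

  start: SS(SI(IK)(K(SI))(KKS(SK(II))))
  [1] SS(I(K(SI))(IK(K(SI)))(KKS(SK(II))))
  [2] SS(K(SI)(IK(K(SI)))(KKS(SK(II))))
  [3] SS(SI(KKS(SK(II))))

Answer: NO — after 3 steps the term is SS(SI(KKS(SK(II)))), not yet normal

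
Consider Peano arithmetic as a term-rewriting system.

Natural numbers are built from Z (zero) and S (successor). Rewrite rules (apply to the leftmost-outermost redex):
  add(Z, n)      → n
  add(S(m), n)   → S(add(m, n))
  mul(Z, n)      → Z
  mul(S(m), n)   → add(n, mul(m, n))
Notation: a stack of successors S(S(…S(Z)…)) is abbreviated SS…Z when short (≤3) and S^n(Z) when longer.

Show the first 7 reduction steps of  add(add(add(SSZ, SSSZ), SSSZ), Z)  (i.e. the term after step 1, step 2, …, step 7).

  start: add(add(add(SSZ, SSSZ), SSSZ), Z)
  [1] add(add(S(add(SZ, SSSZ)), SSSZ), Z)
  [2] add(S(add(add(SZ, SSSZ), SSSZ)), Z)
  [3] S(add(add(add(SZ, SSSZ), SSSZ), Z))
  [4] S(add(add(S(add(Z, SSSZ)), SSSZ), Z))
  [5] S(add(S(add(add(Z, SSSZ), SSSZ)), Z))
  [6] S(S(add(add(add(Z, SSSZ), SSSZ), Z)))
  [7] S(S(add(add(SSSZ, SSSZ), Z)))

Answer: after 7 steps: S(S(add(add(SSSZ, SSSZ), Z)))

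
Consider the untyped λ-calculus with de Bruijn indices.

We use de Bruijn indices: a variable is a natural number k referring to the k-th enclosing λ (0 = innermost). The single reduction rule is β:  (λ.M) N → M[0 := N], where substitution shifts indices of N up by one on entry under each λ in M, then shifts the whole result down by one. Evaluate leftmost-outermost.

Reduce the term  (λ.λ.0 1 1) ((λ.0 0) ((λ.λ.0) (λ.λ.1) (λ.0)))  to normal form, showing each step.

  start: (λ.λ.0 1 1) ((λ.0 0) ((λ.λ.0) (λ.λ.1) (λ.0)))
  step 1: λ.0 ((λ.0 0) ((λ.λ.0) (λ.λ.1) (λ.0))) ((λ.0 0) ((λ.λ.0) (λ.λ.1) (λ.0)))
  step 2: λ.0 ((λ.λ.0) (λ.λ.1) (λ.0) ((λ.λ.0) (λ.λ.1) (λ.0))) ((λ.0 0) ((λ.λ.0) (λ.λ.1) (λ.0)))
  step 3: λ.0 ((λ.0) (λ.0) ((λ.λ.0) (λ.λ.1) (λ.0))) ((λ.0 0) ((λ.λ.0) (λ.λ.1) (λ.0)))
  step 4: λ.0 ((λ.0) ((λ.λ.0) (λ.λ.1) (λ.0))) ((λ.0 0) ((λ.λ.0) (λ.λ.1) (λ.0)))
  step 5: λ.0 ((λ.λ.0) (λ.λ.1) (λ.0)) ((λ.0 0) ((λ.λ.0) (λ.λ.1) (λ.0)))
  step 6: λ.0 ((λ.0) (λ.0)) ((λ.0 0) ((λ.λ.0) (λ.λ.1) (λ.0)))
  step 7: λ.0 (λ.0) ((λ.0 0) ((λ.λ.0) (λ.λ.1) (λ.0)))
  step 8: λ.0 (λ.0) ((λ.λ.0) (λ.λ.1) (λ.0) ((λ.λ.0) (λ.λ.1) (λ.0)))
  step 9: λ.0 (λ.0) ((λ.0) (λ.0) ((λ.λ.0) (λ.λ.1) (λ.0)))
  step 10: λ.0 (λ.0) ((λ.0) ((λ.λ.0) (λ.λ.1) (λ.0)))
  step 11: λ.0 (λ.0) ((λ.λ.0) (λ.λ.1) (λ.0))
  step 12: λ.0 (λ.0) ((λ.0) (λ.0))
  step 13: λ.0 (λ.0) (λ.0)

Answer: normal form = λ.0 (λ.0) (λ.0)  (in 13 steps)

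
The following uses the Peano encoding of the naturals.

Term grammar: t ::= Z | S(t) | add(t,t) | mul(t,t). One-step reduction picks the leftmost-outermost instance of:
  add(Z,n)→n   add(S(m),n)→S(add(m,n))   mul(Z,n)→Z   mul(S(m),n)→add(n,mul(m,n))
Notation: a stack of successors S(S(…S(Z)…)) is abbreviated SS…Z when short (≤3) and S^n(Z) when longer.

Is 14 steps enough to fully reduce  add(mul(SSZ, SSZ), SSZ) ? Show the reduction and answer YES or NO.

  start: add(mul(SSZ, SSZ), SSZ)
  [1] add(add(SSZ, mul(SZ, SSZ)), SSZ)
  [2] add(S(add(SZ, mul(SZ, SSZ))), SSZ)
  [3] S(add(add(SZ, mul(SZ, SSZ)), SSZ))
  [4] S(add(S(add(Z, mul(SZ, SSZ))), SSZ))
  [5] S(S(add(add(Z, mul(SZ, SSZ)), SSZ)))
  [6] S(S(add(mul(SZ, SSZ), SSZ)))
  [7] S(S(add(add(SSZ, mul(Z, SSZ)), SSZ)))
  [8] S(S(add(S(add(SZ, mul(Z, SSZ))), SSZ)))
  [9] S(S(S(add(add(SZ, mul(Z, SSZ)), SSZ))))
  [10] S(S(S(add(S(add(Z, mul(Z, SSZ))), SSZ))))
  [11] S(S(S(S(add(add(Z, mul(Z, SSZ)), SSZ)))))
  [12] S(S(S(S(add(mul(Z, SSZ), SSZ)))))
  [13] S(S(S(S(add(Z, SSZ)))))
  [14] S^6(Z)

Answer: YES — reaches normal form S^6(Z) in 14 ≤ 14 steps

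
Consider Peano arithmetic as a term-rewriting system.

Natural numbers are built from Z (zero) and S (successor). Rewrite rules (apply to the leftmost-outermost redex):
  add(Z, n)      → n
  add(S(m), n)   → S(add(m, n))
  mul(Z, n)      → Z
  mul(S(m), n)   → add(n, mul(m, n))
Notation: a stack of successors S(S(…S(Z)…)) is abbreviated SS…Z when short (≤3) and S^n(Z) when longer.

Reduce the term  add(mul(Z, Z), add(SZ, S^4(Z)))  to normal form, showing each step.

Answer: normal form = S^5(Z)  (in 4 steps)

Reduction:
  start: add(mul(Z, Z), add(SZ, S^4(Z)))
  →1  add(Z, add(SZ, S^4(Z)))
  →2  add(SZ, S^4(Z))
  →3  S(add(Z, S^4(Z)))
  →4  S^5(Z)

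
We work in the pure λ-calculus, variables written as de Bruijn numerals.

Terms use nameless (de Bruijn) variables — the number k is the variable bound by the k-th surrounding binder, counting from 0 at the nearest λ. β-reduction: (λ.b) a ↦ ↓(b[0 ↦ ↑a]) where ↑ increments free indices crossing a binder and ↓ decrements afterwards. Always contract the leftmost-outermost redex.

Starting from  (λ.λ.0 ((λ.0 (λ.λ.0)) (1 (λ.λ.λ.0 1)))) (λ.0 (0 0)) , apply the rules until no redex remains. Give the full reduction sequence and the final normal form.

  start: (λ.λ.0 ((λ.0 (λ.λ.0)) (1 (λ.λ.λ.0 1)))) (λ.0 (0 0))
  [1] λ.0 ((λ.0 (λ.λ.0)) ((λ.0 (0 0)) (λ.λ.λ.0 1)))
  [2] λ.0 ((λ.0 (0 0)) (λ.λ.λ.0 1) (λ.λ.0))
  [3] λ.0 ((λ.λ.λ.0 1) ((λ.λ.λ.0 1) (λ.λ.λ.0 1)) (λ.λ.0))
  [4] λ.0 ((λ.λ.0 1) (λ.λ.0))
  [5] λ.0 (λ.0 (λ.λ.0))

Answer: normal form = λ.0 (λ.0 (λ.λ.0))  (in 5 steps)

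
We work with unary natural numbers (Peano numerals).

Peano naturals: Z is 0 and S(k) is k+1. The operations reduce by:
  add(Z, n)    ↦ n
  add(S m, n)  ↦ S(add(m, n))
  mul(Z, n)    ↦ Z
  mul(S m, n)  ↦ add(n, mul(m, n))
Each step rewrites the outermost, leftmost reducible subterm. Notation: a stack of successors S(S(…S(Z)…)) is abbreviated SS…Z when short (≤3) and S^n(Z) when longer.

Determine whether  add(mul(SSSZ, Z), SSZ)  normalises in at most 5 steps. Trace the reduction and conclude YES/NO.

Answer: NO — after 5 steps the term is add(add(Z, mul(Z, Z)), SSZ), not yet normal

Reduction:
  start: add(mul(SSSZ, Z), SSZ)
  [1] add(add(Z, mul(SSZ, Z)), SSZ)
  [2] add(mul(SSZ, Z), SSZ)
  [3] add(add(Z, mul(SZ, Z)), SSZ)
  [4] add(mul(SZ, Z), SSZ)
  [5] add(add(Z, mul(Z, Z)), SSZ)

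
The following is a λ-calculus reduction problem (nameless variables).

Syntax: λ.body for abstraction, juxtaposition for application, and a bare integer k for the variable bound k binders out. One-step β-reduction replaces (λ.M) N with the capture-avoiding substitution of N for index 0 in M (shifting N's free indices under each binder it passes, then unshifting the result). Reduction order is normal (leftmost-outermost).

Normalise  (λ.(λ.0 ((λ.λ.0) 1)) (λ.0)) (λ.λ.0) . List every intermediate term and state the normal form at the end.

Answer: normal form = λ.0  (in 4 steps)

Derivation:
  start: (λ.(λ.0 ((λ.λ.0) 1)) (λ.0)) (λ.λ.0)
  step 1: (λ.0 ((λ.λ.0) (λ.λ.0))) (λ.0)
  step 2: (λ.0) ((λ.λ.0) (λ.λ.0))
  step 3: (λ.λ.0) (λ.λ.0)
  step 4: λ.0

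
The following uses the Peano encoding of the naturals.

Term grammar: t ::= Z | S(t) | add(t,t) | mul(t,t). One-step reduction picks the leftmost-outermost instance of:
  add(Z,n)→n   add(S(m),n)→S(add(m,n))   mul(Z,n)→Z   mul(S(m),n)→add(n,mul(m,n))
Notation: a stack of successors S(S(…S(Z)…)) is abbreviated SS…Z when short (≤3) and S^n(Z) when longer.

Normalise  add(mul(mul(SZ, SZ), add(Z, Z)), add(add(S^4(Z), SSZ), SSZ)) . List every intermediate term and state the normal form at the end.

  start: add(mul(mul(SZ, SZ), add(Z, Z)), add(add(S^4(Z), SSZ), SSZ))
  →1  add(mul(add(SZ, mul(Z, SZ)), add(Z, Z)), add(add(S^4(Z), SSZ), SSZ))
  →2  add(mul(S(add(Z, mul(Z, SZ))), add(Z, Z)), add(add(S^4(Z), SSZ), SSZ))
  →3  add(add(add(Z, Z), mul(add(Z, mul(Z, SZ)), add(Z, Z))), add(add(S^4(Z), SSZ), SSZ))
  →4  add(add(Z, mul(add(Z, mul(Z, SZ)), add(Z, Z))), add(add(S^4(Z), SSZ), SSZ))
  →5  add(mul(add(Z, mul(Z, SZ)), add(Z, Z)), add(add(S^4(Z), SSZ), SSZ))
  →6  add(mul(mul(Z, SZ), add(Z, Z)), add(add(S^4(Z), SSZ), SSZ))
  →7  add(mul(Z, add(Z, Z)), add(add(S^4(Z), SSZ), SSZ))
  →8  add(Z, add(add(S^4(Z), SSZ), SSZ))
  →9  add(add(S^4(Z), SSZ), SSZ)
  →10  add(S(add(SSSZ, SSZ)), SSZ)
  →11  S(add(add(SSSZ, SSZ), SSZ))
  →12  S(add(S(add(SSZ, SSZ)), SSZ))
  →13  S(S(add(add(SSZ, SSZ), SSZ)))
  →14  S(S(add(S(add(SZ, SSZ)), SSZ)))
  →15  S(S(S(add(add(SZ, SSZ), SSZ))))
  →16  S(S(S(add(S(add(Z, SSZ)), SSZ))))
  →17  S(S(S(S(add(add(Z, SSZ), SSZ)))))
  →18  S(S(S(S(add(SSZ, SSZ)))))
  →19  S(S(S(S(S(add(SZ, SSZ))))))
  →20  S(S(S(S(S(S(add(Z, SSZ)))))))
  →21  S^8(Z)

Answer: normal form = S^8(Z)  (in 21 steps)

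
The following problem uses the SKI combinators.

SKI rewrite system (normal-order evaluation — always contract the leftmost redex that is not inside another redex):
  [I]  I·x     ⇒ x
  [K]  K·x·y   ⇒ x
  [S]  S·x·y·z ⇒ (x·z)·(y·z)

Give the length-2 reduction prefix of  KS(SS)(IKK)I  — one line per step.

Answer: after 2 steps: S(KK)I

Reduction:
  start: KS(SS)(IKK)I
  step 1: S(IKK)I
  step 2: S(KK)I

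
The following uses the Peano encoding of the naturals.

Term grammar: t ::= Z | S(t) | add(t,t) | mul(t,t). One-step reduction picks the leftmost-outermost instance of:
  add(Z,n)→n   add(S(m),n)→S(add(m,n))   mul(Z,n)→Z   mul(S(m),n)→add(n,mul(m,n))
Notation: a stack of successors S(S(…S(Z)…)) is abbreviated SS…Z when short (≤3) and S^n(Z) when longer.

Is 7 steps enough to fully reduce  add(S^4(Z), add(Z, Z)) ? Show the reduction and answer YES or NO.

Answer: YES — reaches normal form S^4(Z) in 6 ≤ 7 steps

Derivation:
  start: add(S^4(Z), add(Z, Z))
  →1  S(add(SSSZ, add(Z, Z)))
  →2  S(S(add(SSZ, add(Z, Z))))
  →3  S(S(S(add(SZ, add(Z, Z)))))
  →4  S(S(S(S(add(Z, add(Z, Z))))))
  →5  S(S(S(S(add(Z, Z)))))
  →6  S^4(Z)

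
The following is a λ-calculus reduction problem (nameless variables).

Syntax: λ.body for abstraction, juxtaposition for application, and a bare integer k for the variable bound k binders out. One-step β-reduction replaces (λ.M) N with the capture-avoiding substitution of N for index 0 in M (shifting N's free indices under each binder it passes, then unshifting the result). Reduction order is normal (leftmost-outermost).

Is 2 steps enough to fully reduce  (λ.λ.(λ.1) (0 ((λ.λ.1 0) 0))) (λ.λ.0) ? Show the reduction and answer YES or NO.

  start: (λ.λ.(λ.1) (0 ((λ.λ.1 0) 0))) (λ.λ.0)
  →1  λ.(λ.1) (0 ((λ.λ.1 0) 0))
  →2  λ.0

Answer: YES — reaches normal form λ.0 in 2 ≤ 2 steps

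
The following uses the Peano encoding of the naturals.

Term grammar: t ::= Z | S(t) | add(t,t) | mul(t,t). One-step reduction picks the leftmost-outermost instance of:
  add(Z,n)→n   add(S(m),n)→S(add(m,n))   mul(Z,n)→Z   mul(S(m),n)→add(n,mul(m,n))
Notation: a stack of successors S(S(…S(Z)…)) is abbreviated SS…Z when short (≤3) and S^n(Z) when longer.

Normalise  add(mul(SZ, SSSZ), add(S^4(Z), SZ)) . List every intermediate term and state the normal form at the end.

Answer: normal form = S^8(Z)  (in 15 steps)

Working:
  start: add(mul(SZ, SSSZ), add(S^4(Z), SZ))
  step 1: add(add(SSSZ, mul(Z, SSSZ)), add(S^4(Z), SZ))
  step 2: add(S(add(SSZ, mul(Z, SSSZ))), add(S^4(Z), SZ))
  step 3: S(add(add(SSZ, mul(Z, SSSZ)), add(S^4(Z), SZ)))
  step 4: S(add(S(add(SZ, mul(Z, SSSZ))), add(S^4(Z), SZ)))
  step 5: S(S(add(add(SZ, mul(Z, SSSZ)), add(S^4(Z), SZ))))
  step 6: S(S(add(S(add(Z, mul(Z, SSSZ))), add(S^4(Z), SZ))))
  step 7: S(S(S(add(add(Z, mul(Z, SSSZ)), add(S^4(Z), SZ)))))
  step 8: S(S(S(add(mul(Z, SSSZ), add(S^4(Z), SZ)))))
  step 9: S(S(S(add(Z, add(S^4(Z), SZ)))))
  step 10: S(S(S(add(S^4(Z), SZ))))
  step 11: S(S(S(S(add(SSSZ, SZ)))))
  step 12: S(S(S(S(S(add(SSZ, SZ))))))
  step 13: S(S(S(S(S(S(add(SZ, SZ)))))))
  step 14: S(S(S(S(S(S(S(add(Z, SZ))))))))
  step 15: S^8(Z)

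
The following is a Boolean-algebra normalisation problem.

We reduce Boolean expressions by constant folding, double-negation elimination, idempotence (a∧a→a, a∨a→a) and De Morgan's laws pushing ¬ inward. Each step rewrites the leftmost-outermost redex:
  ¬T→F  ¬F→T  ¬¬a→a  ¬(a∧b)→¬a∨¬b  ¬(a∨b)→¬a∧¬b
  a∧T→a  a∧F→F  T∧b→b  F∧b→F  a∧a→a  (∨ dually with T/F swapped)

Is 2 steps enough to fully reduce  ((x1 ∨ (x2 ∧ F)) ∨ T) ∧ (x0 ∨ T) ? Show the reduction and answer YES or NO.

Answer: NO — after 2 steps the term is x0 ∨ T, not yet normal

Derivation:
  start: ((x1 ∨ (x2 ∧ F)) ∨ T) ∧ (x0 ∨ T)
  [1] T ∧ (x0 ∨ T)
  [2] x0 ∨ T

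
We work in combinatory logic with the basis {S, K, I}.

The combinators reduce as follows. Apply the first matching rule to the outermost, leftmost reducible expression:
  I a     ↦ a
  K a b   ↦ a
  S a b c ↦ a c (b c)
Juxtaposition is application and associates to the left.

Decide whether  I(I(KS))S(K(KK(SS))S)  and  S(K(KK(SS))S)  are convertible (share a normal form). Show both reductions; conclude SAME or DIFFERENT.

Term A:
  start: I(I(KS))S(K(KK(SS))S)
  step 1: I(KS)S(K(KK(SS))S)
  step 2: KSS(K(KK(SS))S)
  step 3: S(K(KK(SS))S)
  step 4: S(KK(SS))
  step 5: SK

Term B:
  start: S(K(KK(SS))S)
  step 1: S(KK(SS))
  step 2: SK

Answer: SAME — A ⇓ SK, B ⇓ SK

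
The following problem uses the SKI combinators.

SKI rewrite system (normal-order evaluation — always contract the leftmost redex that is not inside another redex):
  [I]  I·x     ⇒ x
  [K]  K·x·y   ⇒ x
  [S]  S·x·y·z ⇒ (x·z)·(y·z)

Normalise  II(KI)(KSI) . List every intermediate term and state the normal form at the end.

Answer: normal form = I  (in 3 steps)

Working:
  start: II(KI)(KSI)
  [1] I(KI)(KSI)
  [2] KI(KSI)
  [3] I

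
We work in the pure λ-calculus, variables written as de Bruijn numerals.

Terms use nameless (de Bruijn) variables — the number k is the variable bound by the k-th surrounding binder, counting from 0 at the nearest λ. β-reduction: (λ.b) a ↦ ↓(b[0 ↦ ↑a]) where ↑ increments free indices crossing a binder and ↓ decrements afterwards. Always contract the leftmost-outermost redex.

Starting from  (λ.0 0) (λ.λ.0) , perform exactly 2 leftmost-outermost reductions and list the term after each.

  start: (λ.0 0) (λ.λ.0)
  step 1: (λ.λ.0) (λ.λ.0)
  step 2: λ.0

Answer: after 2 steps: λ.0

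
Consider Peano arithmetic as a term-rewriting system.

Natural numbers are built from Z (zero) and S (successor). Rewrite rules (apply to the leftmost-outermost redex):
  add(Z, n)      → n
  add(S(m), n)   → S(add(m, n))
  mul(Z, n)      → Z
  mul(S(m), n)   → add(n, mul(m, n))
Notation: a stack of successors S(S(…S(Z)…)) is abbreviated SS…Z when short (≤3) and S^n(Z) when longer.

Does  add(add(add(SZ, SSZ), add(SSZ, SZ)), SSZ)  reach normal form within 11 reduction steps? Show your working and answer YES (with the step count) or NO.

Answer: NO — after 11 steps the term is S(S(S(S(add(add(SZ, SZ), SSZ))))), not yet normal

Derivation:
  start: add(add(add(SZ, SSZ), add(SSZ, SZ)), SSZ)
  [1] add(add(S(add(Z, SSZ)), add(SSZ, SZ)), SSZ)
  [2] add(S(add(add(Z, SSZ), add(SSZ, SZ))), SSZ)
  [3] S(add(add(add(Z, SSZ), add(SSZ, SZ)), SSZ))
  [4] S(add(add(SSZ, add(SSZ, SZ)), SSZ))
  [5] S(add(S(add(SZ, add(SSZ, SZ))), SSZ))
  [6] S(S(add(add(SZ, add(SSZ, SZ)), SSZ)))
  [7] S(S(add(S(add(Z, add(SSZ, SZ))), SSZ)))
  [8] S(S(S(add(add(Z, add(SSZ, SZ)), SSZ))))
  [9] S(S(S(add(add(SSZ, SZ), SSZ))))
  [10] S(S(S(add(S(add(SZ, SZ)), SSZ))))
  [11] S(S(S(S(add(add(SZ, SZ), SSZ)))))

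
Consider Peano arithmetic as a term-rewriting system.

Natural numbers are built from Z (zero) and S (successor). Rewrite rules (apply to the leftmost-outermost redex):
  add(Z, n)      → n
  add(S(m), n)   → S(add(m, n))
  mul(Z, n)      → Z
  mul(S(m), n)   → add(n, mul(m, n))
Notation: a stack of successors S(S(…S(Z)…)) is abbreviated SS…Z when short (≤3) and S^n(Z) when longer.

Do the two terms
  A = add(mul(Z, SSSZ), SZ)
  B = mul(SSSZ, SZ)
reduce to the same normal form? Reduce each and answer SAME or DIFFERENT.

Answer: DIFFERENT — A ⇓ SZ, B ⇓ SSSZ

Working:
Term A:
  start: add(mul(Z, SSSZ), SZ)
  step 1: add(Z, SZ)
  step 2: SZ

Term B:
  start: mul(SSSZ, SZ)
  step 1: add(SZ, mul(SSZ, SZ))
  step 2: S(add(Z, mul(SSZ, SZ)))
  step 3: S(mul(SSZ, SZ))
  step 4: S(add(SZ, mul(SZ, SZ)))
  step 5: S(S(add(Z, mul(SZ, SZ))))
  step 6: S(S(mul(SZ, SZ)))
  step 7: S(S(add(SZ, mul(Z, SZ))))
  step 8: S(S(S(add(Z, mul(Z, SZ)))))
  step 9: S(S(S(mul(Z, SZ))))
  step 10: SSSZ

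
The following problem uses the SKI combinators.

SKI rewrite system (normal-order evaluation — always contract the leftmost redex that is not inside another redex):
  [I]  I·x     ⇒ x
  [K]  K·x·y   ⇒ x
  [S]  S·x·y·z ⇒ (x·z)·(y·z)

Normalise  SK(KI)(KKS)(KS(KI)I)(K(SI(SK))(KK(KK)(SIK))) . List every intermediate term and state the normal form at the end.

  start: SK(KI)(KKS)(KS(KI)I)(K(SI(SK))(KK(KK)(SIK)))
  →1  K(KKS)(KI(KKS))(KS(KI)I)(K(SI(SK))(KK(KK)(SIK)))
  →2  KKS(KS(KI)I)(K(SI(SK))(KK(KK)(SIK)))
  →3  K(KS(KI)I)(K(SI(SK))(KK(KK)(SIK)))
  →4  KS(KI)I
  →5  SI

Answer: normal form = SI  (in 5 steps)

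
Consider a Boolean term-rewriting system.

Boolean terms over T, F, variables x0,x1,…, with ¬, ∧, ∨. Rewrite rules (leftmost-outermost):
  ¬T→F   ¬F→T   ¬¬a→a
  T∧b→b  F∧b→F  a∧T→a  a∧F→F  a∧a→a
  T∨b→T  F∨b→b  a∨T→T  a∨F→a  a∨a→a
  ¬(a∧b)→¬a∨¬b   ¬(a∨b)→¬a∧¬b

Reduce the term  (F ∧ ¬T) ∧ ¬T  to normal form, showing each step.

Answer: normal form = F  (in 2 steps)

Derivation:
  start: (F ∧ ¬T) ∧ ¬T
  step 1: F ∧ ¬T
  step 2: F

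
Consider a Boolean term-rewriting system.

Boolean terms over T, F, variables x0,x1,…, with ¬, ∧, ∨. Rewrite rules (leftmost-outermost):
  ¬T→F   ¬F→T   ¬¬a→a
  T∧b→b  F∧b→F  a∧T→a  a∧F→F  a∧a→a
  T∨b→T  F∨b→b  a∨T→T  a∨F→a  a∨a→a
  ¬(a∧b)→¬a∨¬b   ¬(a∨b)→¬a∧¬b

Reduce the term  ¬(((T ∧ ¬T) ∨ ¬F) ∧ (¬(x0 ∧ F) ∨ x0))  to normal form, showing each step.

  start: ¬(((T ∧ ¬T) ∨ ¬F) ∧ (¬(x0 ∧ F) ∨ x0))
  step 1: ¬((T ∧ ¬T) ∨ ¬F) ∨ ¬(¬(x0 ∧ F) ∨ x0)
  step 2: (¬(T ∧ ¬T) ∧ ¬¬F) ∨ ¬(¬(x0 ∧ F) ∨ x0)
  step 3: ((¬T ∨ ¬¬T) ∧ ¬¬F) ∨ ¬(¬(x0 ∧ F) ∨ x0)
  step 4: ((F ∨ ¬¬T) ∧ ¬¬F) ∨ ¬(¬(x0 ∧ F) ∨ x0)
  step 5: (¬¬T ∧ ¬¬F) ∨ ¬(¬(x0 ∧ F) ∨ x0)
  step 6: (T ∧ ¬¬F) ∨ ¬(¬(x0 ∧ F) ∨ x0)
  step 7: ¬¬F ∨ ¬(¬(x0 ∧ F) ∨ x0)
  step 8: F ∨ ¬(¬(x0 ∧ F) ∨ x0)
  step 9: ¬(¬(x0 ∧ F) ∨ x0)
  step 10: ¬¬(x0 ∧ F) ∧ ¬x0
  step 11: (x0 ∧ F) ∧ ¬x0
  step 12: F ∧ ¬x0
  step 13: F

Answer: normal form = F  (in 13 steps)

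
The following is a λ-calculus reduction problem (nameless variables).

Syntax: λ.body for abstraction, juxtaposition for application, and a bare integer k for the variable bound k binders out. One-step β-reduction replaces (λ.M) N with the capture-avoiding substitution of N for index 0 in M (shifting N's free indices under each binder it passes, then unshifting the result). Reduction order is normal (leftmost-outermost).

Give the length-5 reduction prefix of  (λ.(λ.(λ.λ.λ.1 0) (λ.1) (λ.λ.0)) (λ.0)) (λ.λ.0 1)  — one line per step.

  start: (λ.(λ.(λ.λ.λ.1 0) (λ.1) (λ.λ.0)) (λ.0)) (λ.λ.0 1)
  →1  (λ.(λ.λ.λ.1 0) (λ.1) (λ.λ.0)) (λ.0)
  →2  (λ.λ.λ.1 0) (λ.λ.0) (λ.λ.0)
  →3  (λ.λ.1 0) (λ.λ.0)
  →4  λ.(λ.λ.0) 0
  →5  λ.λ.0

Answer: after 5 steps: λ.λ.0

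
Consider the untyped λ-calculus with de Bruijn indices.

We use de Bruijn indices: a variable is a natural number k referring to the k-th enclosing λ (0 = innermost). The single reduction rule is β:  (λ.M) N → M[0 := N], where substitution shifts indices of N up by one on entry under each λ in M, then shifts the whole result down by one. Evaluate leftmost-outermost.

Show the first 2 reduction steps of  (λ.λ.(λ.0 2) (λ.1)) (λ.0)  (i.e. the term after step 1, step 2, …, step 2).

  start: (λ.λ.(λ.0 2) (λ.1)) (λ.0)
  [1] λ.(λ.0 (λ.0)) (λ.1)
  [2] λ.(λ.1) (λ.0)

Answer: after 2 steps: λ.(λ.1) (λ.0)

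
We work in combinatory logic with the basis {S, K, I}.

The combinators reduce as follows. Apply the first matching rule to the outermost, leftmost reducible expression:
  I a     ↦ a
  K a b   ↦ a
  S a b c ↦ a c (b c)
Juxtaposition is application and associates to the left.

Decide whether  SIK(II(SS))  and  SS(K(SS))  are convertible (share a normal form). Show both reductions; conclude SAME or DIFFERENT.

Term A:
  start: SIK(II(SS))
  [1] I(II(SS))(K(II(SS)))
  [2] II(SS)(K(II(SS)))
  [3] I(SS)(K(II(SS)))
  [4] SS(K(II(SS)))
  [5] SS(K(I(SS)))
  [6] SS(K(SS))

Term B:
  start: SS(K(SS))

Answer: SAME — A ⇓ SS(K(SS)), B ⇓ SS(K(SS))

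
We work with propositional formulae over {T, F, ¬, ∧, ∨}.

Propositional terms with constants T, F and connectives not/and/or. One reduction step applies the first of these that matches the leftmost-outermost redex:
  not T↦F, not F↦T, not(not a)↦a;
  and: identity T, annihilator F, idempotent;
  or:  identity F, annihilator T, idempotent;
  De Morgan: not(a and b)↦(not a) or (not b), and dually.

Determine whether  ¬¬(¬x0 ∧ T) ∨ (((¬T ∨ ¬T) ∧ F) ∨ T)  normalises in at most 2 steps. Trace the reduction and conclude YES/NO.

Answer: NO — after 2 steps the term is ¬x0 ∨ (((¬T ∨ ¬T) ∧ F) ∨ T), not yet normal

Derivation:
  start: ¬¬(¬x0 ∧ T) ∨ (((¬T ∨ ¬T) ∧ F) ∨ T)
  [1] (¬x0 ∧ T) ∨ (((¬T ∨ ¬T) ∧ F) ∨ T)
  [2] ¬x0 ∨ (((¬T ∨ ¬T) ∧ F) ∨ T)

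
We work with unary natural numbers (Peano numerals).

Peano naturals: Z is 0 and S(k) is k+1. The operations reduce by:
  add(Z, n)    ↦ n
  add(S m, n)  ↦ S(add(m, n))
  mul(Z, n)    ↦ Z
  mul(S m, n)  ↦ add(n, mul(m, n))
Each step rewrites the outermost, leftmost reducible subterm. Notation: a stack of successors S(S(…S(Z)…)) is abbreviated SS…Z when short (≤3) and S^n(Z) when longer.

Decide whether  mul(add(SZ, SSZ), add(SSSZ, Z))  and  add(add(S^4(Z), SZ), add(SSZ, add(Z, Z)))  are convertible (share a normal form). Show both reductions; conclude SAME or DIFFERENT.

Answer: DIFFERENT — A ⇓ S^9(Z), B ⇓ S^7(Z)

Reduction:
Term A:
  start: mul(add(SZ, SSZ), add(SSSZ, Z))
  [1] mul(S(add(Z, SSZ)), add(SSSZ, Z))
  [2] add(add(SSSZ, Z), mul(add(Z, SSZ), add(SSSZ, Z)))
  [3] add(S(add(SSZ, Z)), mul(add(Z, SSZ), add(SSSZ, Z)))
  [4] S(add(add(SSZ, Z), mul(add(Z, SSZ), add(SSSZ, Z))))
  [5] S(add(S(add(SZ, Z)), mul(add(Z, SSZ), add(SSSZ, Z))))
  [6] S(S(add(add(SZ, Z), mul(add(Z, SSZ), add(SSSZ, Z)))))
  [7] S(S(add(S(add(Z, Z)), mul(add(Z, SSZ), add(SSSZ, Z)))))
  [8] S(S(S(add(add(Z, Z), mul(add(Z, SSZ), add(SSSZ, Z))))))
  [9] S(S(S(add(Z, mul(add(Z, SSZ), add(SSSZ, Z))))))
  [10] S(S(S(mul(add(Z, SSZ), add(SSSZ, Z)))))
  [11] S(S(S(mul(SSZ, add(SSSZ, Z)))))
  [12] S(S(S(add(add(SSSZ, Z), mul(SZ, add(SSSZ, Z))))))
  [13] S(S(S(add(S(add(SSZ, Z)), mul(SZ, add(SSSZ, Z))))))
  [14] S(S(S(S(add(add(SSZ, Z), mul(SZ, add(SSSZ, Z)))))))
  [15] S(S(S(S(add(S(add(SZ, Z)), mul(SZ, add(SSSZ, Z)))))))
  [16] S(S(S(S(S(add(add(SZ, Z), mul(SZ, add(SSSZ, Z))))))))
  [17] S(S(S(S(S(add(S(add(Z, Z)), mul(SZ, add(SSSZ, Z))))))))
  [18] S(S(S(S(S(S(add(add(Z, Z), mul(SZ, add(SSSZ, Z)))))))))
  [19] S(S(S(S(S(S(add(Z, mul(SZ, add(SSSZ, Z)))))))))
  [20] S(S(S(S(S(S(mul(SZ, add(SSSZ, Z))))))))
  [21] S(S(S(S(S(S(add(add(SSSZ, Z), mul(Z, add(SSSZ, Z)))))))))
  [22] S(S(S(S(S(S(add(S(add(SSZ, Z)), mul(Z, add(SSSZ, Z)))))))))
  [23] S(S(S(S(S(S(S(add(add(SSZ, Z), mul(Z, add(SSSZ, Z))))))))))
  [24] S(S(S(S(S(S(S(add(S(add(SZ, Z)), mul(Z, add(SSSZ, Z))))))))))
  [25] S(S(S(S(S(S(S(S(add(add(SZ, Z), mul(Z, add(SSSZ, Z)))))))))))
  [26] S(S(S(S(S(S(S(S(add(S(add(Z, Z)), mul(Z, add(SSSZ, Z)))))))))))
  [27] S(S(S(S(S(S(S(S(S(add(add(Z, Z), mul(Z, add(SSSZ, Z))))))))))))
  [28] S(S(S(S(S(S(S(S(S(add(Z, mul(Z, add(SSSZ, Z))))))))))))
  [29] S(S(S(S(S(S(S(S(S(mul(Z, add(SSSZ, Z)))))))))))
  [30] S^9(Z)

Term B:
  start: add(add(S^4(Z), SZ), add(SSZ, add(Z, Z)))
  [1] add(S(add(SSSZ, SZ)), add(SSZ, add(Z, Z)))
  [2] S(add(add(SSSZ, SZ), add(SSZ, add(Z, Z))))
  [3] S(add(S(add(SSZ, SZ)), add(SSZ, add(Z, Z))))
  [4] S(S(add(add(SSZ, SZ), add(SSZ, add(Z, Z)))))
  [5] S(S(add(S(add(SZ, SZ)), add(SSZ, add(Z, Z)))))
  [6] S(S(S(add(add(SZ, SZ), add(SSZ, add(Z, Z))))))
  [7] S(S(S(add(S(add(Z, SZ)), add(SSZ, add(Z, Z))))))
  [8] S(S(S(S(add(add(Z, SZ), add(SSZ, add(Z, Z)))))))
  [9] S(S(S(S(add(SZ, add(SSZ, add(Z, Z)))))))
  [10] S(S(S(S(S(add(Z, add(SSZ, add(Z, Z))))))))
  [11] S(S(S(S(S(add(SSZ, add(Z, Z)))))))
  [12] S(S(S(S(S(S(add(SZ, add(Z, Z))))))))
  [13] S(S(S(S(S(S(S(add(Z, add(Z, Z)))))))))
  [14] S(S(S(S(S(S(S(add(Z, Z))))))))
  [15] S^7(Z)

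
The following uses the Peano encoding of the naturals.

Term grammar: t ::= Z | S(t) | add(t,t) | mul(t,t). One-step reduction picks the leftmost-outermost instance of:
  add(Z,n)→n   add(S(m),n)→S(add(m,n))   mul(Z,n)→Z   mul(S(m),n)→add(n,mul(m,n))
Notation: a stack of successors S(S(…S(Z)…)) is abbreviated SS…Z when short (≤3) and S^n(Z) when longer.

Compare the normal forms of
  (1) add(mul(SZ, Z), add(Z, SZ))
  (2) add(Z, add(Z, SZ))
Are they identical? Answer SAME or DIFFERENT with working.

Answer: SAME — A ⇓ SZ, B ⇓ SZ

Derivation:
Term A:
  start: add(mul(SZ, Z), add(Z, SZ))
  →1  add(add(Z, mul(Z, Z)), add(Z, SZ))
  →2  add(mul(Z, Z), add(Z, SZ))
  →3  add(Z, add(Z, SZ))
  →4  add(Z, SZ)
  →5  SZ

Term B:
  start: add(Z, add(Z, SZ))
  →1  add(Z, SZ)
  →2  SZ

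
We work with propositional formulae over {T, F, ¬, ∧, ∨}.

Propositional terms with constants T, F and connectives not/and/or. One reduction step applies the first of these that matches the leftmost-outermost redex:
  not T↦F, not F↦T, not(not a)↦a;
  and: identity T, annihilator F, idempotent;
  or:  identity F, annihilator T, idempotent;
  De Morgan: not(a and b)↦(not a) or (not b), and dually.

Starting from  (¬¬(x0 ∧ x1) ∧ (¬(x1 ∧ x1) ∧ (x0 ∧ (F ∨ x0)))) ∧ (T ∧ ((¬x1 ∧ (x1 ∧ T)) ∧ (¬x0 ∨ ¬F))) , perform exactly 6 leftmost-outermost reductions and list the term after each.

Answer: after 6 steps: ((x0 ∧ x1) ∧ (¬x1 ∧ x0)) ∧ ((¬x1 ∧ (x1 ∧ T)) ∧ (¬x0 ∨ ¬F))

Derivation:
  start: (¬¬(x0 ∧ x1) ∧ (¬(x1 ∧ x1) ∧ (x0 ∧ (F ∨ x0)))) ∧ (T ∧ ((¬x1 ∧ (x1 ∧ T)) ∧ (¬x0 ∨ ¬F)))
  →1  ((x0 ∧ x1) ∧ (¬(x1 ∧ x1) ∧ (x0 ∧ (F ∨ x0)))) ∧ (T ∧ ((¬x1 ∧ (x1 ∧ T)) ∧ (¬x0 ∨ ¬F)))
  →2  ((x0 ∧ x1) ∧ ((¬x1 ∨ ¬x1) ∧ (x0 ∧ (F ∨ x0)))) ∧ (T ∧ ((¬x1 ∧ (x1 ∧ T)) ∧ (¬x0 ∨ ¬F)))
  →3  ((x0 ∧ x1) ∧ (¬x1 ∧ (x0 ∧ (F ∨ x0)))) ∧ (T ∧ ((¬x1 ∧ (x1 ∧ T)) ∧ (¬x0 ∨ ¬F)))
  →4  ((x0 ∧ x1) ∧ (¬x1 ∧ (x0 ∧ x0))) ∧ (T ∧ ((¬x1 ∧ (x1 ∧ T)) ∧ (¬x0 ∨ ¬F)))
  →5  ((x0 ∧ x1) ∧ (¬x1 ∧ x0)) ∧ (T ∧ ((¬x1 ∧ (x1 ∧ T)) ∧ (¬x0 ∨ ¬F)))
  →6  ((x0 ∧ x1) ∧ (¬x1 ∧ x0)) ∧ ((¬x1 ∧ (x1 ∧ T)) ∧ (¬x0 ∨ ¬F))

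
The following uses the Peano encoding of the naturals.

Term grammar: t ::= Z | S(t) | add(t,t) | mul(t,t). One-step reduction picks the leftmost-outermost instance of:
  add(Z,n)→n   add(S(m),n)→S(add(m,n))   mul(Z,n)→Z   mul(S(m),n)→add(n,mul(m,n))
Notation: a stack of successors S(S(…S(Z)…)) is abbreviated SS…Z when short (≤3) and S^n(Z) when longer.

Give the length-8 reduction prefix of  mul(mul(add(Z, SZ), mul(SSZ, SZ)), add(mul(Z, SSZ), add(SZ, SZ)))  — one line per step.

Answer: after 8 steps: add(add(SZ, SZ), mul(add(add(Z, mul(SZ, SZ)), mul(Z, mul(SSZ, SZ))), add(mul(Z, SSZ), add(SZ, SZ))))

Derivation:
  start: mul(mul(add(Z, SZ), mul(SSZ, SZ)), add(mul(Z, SSZ), add(SZ, SZ)))
  step 1: mul(mul(SZ, mul(SSZ, SZ)), add(mul(Z, SSZ), add(SZ, SZ)))
  step 2: mul(add(mul(SSZ, SZ), mul(Z, mul(SSZ, SZ))), add(mul(Z, SSZ), add(SZ, SZ)))
  step 3: mul(add(add(SZ, mul(SZ, SZ)), mul(Z, mul(SSZ, SZ))), add(mul(Z, SSZ), add(SZ, SZ)))
  step 4: mul(add(S(add(Z, mul(SZ, SZ))), mul(Z, mul(SSZ, SZ))), add(mul(Z, SSZ), add(SZ, SZ)))
  step 5: mul(S(add(add(Z, mul(SZ, SZ)), mul(Z, mul(SSZ, SZ)))), add(mul(Z, SSZ), add(SZ, SZ)))
  step 6: add(add(mul(Z, SSZ), add(SZ, SZ)), mul(add(add(Z, mul(SZ, SZ)), mul(Z, mul(SSZ, SZ))), add(mul(Z, SSZ), add(SZ, SZ))))
  step 7: add(add(Z, add(SZ, SZ)), mul(add(add(Z, mul(SZ, SZ)), mul(Z, mul(SSZ, SZ))), add(mul(Z, SSZ), add(SZ, SZ))))
  step 8: add(add(SZ, SZ), mul(add(add(Z, mul(SZ, SZ)), mul(Z, mul(SSZ, SZ))), add(mul(Z, SSZ), add(SZ, SZ))))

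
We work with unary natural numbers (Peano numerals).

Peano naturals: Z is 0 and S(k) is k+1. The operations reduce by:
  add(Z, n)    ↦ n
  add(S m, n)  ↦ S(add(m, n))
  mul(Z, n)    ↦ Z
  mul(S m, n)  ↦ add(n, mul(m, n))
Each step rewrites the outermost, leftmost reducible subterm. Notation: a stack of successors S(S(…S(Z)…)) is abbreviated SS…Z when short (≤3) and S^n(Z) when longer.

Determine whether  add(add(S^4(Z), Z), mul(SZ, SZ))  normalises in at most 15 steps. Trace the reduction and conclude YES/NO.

  start: add(add(S^4(Z), Z), mul(SZ, SZ))
  step 1: add(S(add(SSSZ, Z)), mul(SZ, SZ))
  step 2: S(add(add(SSSZ, Z), mul(SZ, SZ)))
  step 3: S(add(S(add(SSZ, Z)), mul(SZ, SZ)))
  step 4: S(S(add(add(SSZ, Z), mul(SZ, SZ))))
  step 5: S(S(add(S(add(SZ, Z)), mul(SZ, SZ))))
  step 6: S(S(S(add(add(SZ, Z), mul(SZ, SZ)))))
  step 7: S(S(S(add(S(add(Z, Z)), mul(SZ, SZ)))))
  step 8: S(S(S(S(add(add(Z, Z), mul(SZ, SZ))))))
  step 9: S(S(S(S(add(Z, mul(SZ, SZ))))))
  step 10: S(S(S(S(mul(SZ, SZ)))))
  step 11: S(S(S(S(add(SZ, mul(Z, SZ))))))
  step 12: S(S(S(S(S(add(Z, mul(Z, SZ)))))))
  step 13: S(S(S(S(S(mul(Z, SZ))))))
  step 14: S^5(Z)

Answer: YES — reaches normal form S^5(Z) in 14 ≤ 15 steps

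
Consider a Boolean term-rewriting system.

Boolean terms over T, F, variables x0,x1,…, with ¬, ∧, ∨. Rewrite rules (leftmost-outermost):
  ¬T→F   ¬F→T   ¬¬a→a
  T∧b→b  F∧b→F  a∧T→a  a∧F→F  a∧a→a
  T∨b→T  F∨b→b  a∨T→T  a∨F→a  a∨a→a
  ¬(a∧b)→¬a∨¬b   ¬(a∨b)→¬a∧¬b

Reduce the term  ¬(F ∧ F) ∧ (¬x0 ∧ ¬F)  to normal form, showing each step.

Answer: normal form = ¬x0  (in 6 steps)

Reduction:
  start: ¬(F ∧ F) ∧ (¬x0 ∧ ¬F)
  [1] (¬F ∨ ¬F) ∧ (¬x0 ∧ ¬F)
  [2] ¬F ∧ (¬x0 ∧ ¬F)
  [3] T ∧ (¬x0 ∧ ¬F)
  [4] ¬x0 ∧ ¬F
  [5] ¬x0 ∧ T
  [6] ¬x0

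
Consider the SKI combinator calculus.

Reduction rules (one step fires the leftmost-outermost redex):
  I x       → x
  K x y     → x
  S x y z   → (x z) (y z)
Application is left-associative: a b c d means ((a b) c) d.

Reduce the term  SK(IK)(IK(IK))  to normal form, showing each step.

Answer: normal form = KK  (in 4 steps)

Reduction:
  start: SK(IK)(IK(IK))
  step 1: K(IK(IK))(IK(IK(IK)))
  step 2: IK(IK)
  step 3: K(IK)
  step 4: KK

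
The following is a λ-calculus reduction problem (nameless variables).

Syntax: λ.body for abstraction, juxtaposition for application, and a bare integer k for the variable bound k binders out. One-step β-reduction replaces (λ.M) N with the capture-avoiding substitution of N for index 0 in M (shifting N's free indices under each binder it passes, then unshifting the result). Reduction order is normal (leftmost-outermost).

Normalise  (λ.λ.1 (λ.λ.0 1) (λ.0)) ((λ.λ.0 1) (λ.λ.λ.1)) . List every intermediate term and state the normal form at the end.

Answer: normal form = λ.λ.λ.λ.1  (in 6 steps)

Derivation:
  start: (λ.λ.1 (λ.λ.0 1) (λ.0)) ((λ.λ.0 1) (λ.λ.λ.1))
  step 1: λ.(λ.λ.0 1) (λ.λ.λ.1) (λ.λ.0 1) (λ.0)
  step 2: λ.(λ.0 (λ.λ.λ.1)) (λ.λ.0 1) (λ.0)
  step 3: λ.(λ.λ.0 1) (λ.λ.λ.1) (λ.0)
  step 4: λ.(λ.0 (λ.λ.λ.1)) (λ.0)
  step 5: λ.(λ.0) (λ.λ.λ.1)
  step 6: λ.λ.λ.λ.1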